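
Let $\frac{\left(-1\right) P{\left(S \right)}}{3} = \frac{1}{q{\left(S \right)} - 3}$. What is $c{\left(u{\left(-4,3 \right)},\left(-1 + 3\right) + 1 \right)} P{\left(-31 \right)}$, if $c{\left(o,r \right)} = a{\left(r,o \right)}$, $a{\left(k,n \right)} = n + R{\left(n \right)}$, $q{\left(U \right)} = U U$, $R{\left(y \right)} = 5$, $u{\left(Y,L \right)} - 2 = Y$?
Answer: $- \frac{9}{958} \approx -0.0093946$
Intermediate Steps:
$u{\left(Y,L \right)} = 2 + Y$
$q{\left(U \right)} = U^{2}$
$a{\left(k,n \right)} = 5 + n$ ($a{\left(k,n \right)} = n + 5 = 5 + n$)
$c{\left(o,r \right)} = 5 + o$
$P{\left(S \right)} = - \frac{3}{-3 + S^{2}}$ ($P{\left(S \right)} = - \frac{3}{S^{2} - 3} = - \frac{3}{-3 + S^{2}}$)
$c{\left(u{\left(-4,3 \right)},\left(-1 + 3\right) + 1 \right)} P{\left(-31 \right)} = \left(5 + \left(2 - 4\right)\right) \left(- \frac{3}{-3 + \left(-31\right)^{2}}\right) = \left(5 - 2\right) \left(- \frac{3}{-3 + 961}\right) = 3 \left(- \frac{3}{958}\right) = - \frac{9}{958}$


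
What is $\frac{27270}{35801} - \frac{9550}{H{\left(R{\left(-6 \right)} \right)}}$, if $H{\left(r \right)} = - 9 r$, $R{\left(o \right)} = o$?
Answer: $- \frac{170213485}{966627} \approx -176.09$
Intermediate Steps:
$\frac{27270}{35801} - \frac{9550}{H{\left(R{\left(-6 \right)} \right)}} = \frac{27270}{35801} - \frac{9550}{\left(-9\right) \left(-6\right)} = 27270 \cdot \frac{1}{35801} - \frac{9550}{54} = \frac{27270}{35801} - \frac{4775}{27} = - \frac{170213485}{966627}$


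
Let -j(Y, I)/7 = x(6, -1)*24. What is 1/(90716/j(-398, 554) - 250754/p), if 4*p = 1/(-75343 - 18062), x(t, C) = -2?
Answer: 84/7869683618999 ≈ 1.0674e-11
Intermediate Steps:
p = -1/373620 (p = 1/(4*(-75343 - 18062)) = (¼)/(-93405) = (¼)*(-1/93405) = -1/373620 ≈ -2.6765e-6)
j(Y, I) = 336 (j(Y, I) = -(-14)*24 = -7*(-48) = 336)
1/(90716/j(-398, 554) - 250754/p) = 1/(90716/336 - 250754/(-1/373620)) = 1/(90716*(1/336) - 250754*(-373620)) = 1/(22679/84 + 93686709480) = 1/(7869683618999/84) = 84/7869683618999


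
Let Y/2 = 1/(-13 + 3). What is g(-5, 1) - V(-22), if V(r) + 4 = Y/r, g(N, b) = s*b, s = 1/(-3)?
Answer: 1207/330 ≈ 3.6576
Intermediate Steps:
Y = -1/5 (Y = 2/(-13 + 3) = 2/(-10) = 2*(-1/10) = -1/5 ≈ -0.20000)
s = -1/3 ≈ -0.33333
g(N, b) = -b/3
V(r) = -4 - 1/(5*r)
g(-5, 1) - V(-22) = -1/3*1 - (-4 - 1/5/(-22)) = -1/3 - (-4 - 1/5*(-1/22)) = -1/3 - (-4 + 1/110) = -1/3 - 1*(-439/110) = -1/3 + 439/110 = 1207/330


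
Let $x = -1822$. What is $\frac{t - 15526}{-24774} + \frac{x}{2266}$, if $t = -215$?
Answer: $- \frac{1578187}{9356314} \approx -0.16868$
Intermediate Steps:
$\frac{t - 15526}{-24774} + \frac{x}{2266} = \frac{-215 - 15526}{-24774} - \frac{1822}{2266} = \left(-215 - 15526\right) \left(- \frac{1}{24774}\right) - \frac{911}{1133} = \left(-15741\right) \left(- \frac{1}{24774}\right) - \frac{911}{1133} = \frac{5247}{8258} - \frac{911}{1133} = - \frac{1578187}{9356314}$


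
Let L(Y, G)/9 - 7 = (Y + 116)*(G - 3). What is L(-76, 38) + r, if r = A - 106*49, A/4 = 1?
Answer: 7473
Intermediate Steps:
A = 4 (A = 4*1 = 4)
L(Y, G) = 63 + 9*(-3 + G)*(116 + Y) (L(Y, G) = 63 + 9*((Y + 116)*(G - 3)) = 63 + 9*((116 + Y)*(-3 + G)) = 63 + 9*((-3 + G)*(116 + Y)) = 63 + 9*(-3 + G)*(116 + Y))
r = -5190 (r = 4 - 106*49 = 4 - 5194 = -5190)
L(-76, 38) + r = (-3069 - 27*(-76) + 1044*38 + 9*38*(-76)) - 5190 = (-3069 + 2052 + 39672 - 25992) - 5190 = 12663 - 5190 = 7473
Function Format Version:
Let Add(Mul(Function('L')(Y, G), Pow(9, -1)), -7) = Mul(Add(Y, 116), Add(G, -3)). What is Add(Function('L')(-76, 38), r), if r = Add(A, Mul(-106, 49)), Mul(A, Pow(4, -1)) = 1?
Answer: 7473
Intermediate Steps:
A = 4 (A = Mul(4, 1) = 4)
Function('L')(Y, G) = Add(63, Mul(9, Add(-3, G), Add(116, Y))) (Function('L')(Y, G) = Add(63, Mul(9, Mul(Add(Y, 116), Add(G, -3)))) = Add(63, Mul(9, Mul(Add(116, Y), Add(-3, G)))) = Add(63, Mul(9, Mul(Add(-3, G), Add(116, Y)))) = Add(63, Mul(9, Add(-3, G), Add(116, Y))))
r = -5190 (r = Add(4, Mul(-106, 49)) = Add(4, -5194) = -5190)
Add(Function('L')(-76, 38), r) = Add(Add(-3069, Mul(-27, -76), Mul(1044, 38), Mul(9, 38, -76)), -5190) = Add(Add(-3069, 2052, 39672, -25992), -5190) = Add(12663, -5190) = 7473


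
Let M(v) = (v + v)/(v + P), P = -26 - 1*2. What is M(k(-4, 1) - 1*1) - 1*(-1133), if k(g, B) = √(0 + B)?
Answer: 1133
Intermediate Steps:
P = -28 (P = -26 - 2 = -28)
k(g, B) = √B
M(v) = 2*v/(-28 + v) (M(v) = (v + v)/(v - 28) = (2*v)/(-28 + v) = 2*v/(-28 + v))
M(k(-4, 1) - 1*1) - 1*(-1133) = 2*(√1 - 1*1)/(-28 + (√1 - 1*1)) - 1*(-1133) = 2*(1 - 1)/(-28 + (1 - 1)) + 1133 = 2*0/(-28 + 0) + 1133 = 2*0/(-28) + 1133 = 2*0*(-1/28) + 1133 = 0 + 1133 = 1133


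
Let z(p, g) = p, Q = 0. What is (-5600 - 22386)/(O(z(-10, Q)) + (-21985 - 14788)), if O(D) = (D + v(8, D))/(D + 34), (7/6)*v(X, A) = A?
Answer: 2350824/3088997 ≈ 0.76103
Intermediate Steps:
v(X, A) = 6*A/7
O(D) = 13*D/(7*(34 + D)) (O(D) = (D + 6*D/7)/(D + 34) = (13*D/7)/(34 + D) = 13*D/(7*(34 + D)))
(-5600 - 22386)/(O(z(-10, Q)) + (-21985 - 14788)) = (-5600 - 22386)/((13/7)*(-10)/(34 - 10) + (-21985 - 14788)) = -27986/((13/7)*(-10)/24 - 36773) = -27986/((13/7)*(-10)*(1/24) - 36773) = -27986/(-65/84 - 36773) = -27986/(-3088997/84) = -27986*(-84/3088997) = 2350824/3088997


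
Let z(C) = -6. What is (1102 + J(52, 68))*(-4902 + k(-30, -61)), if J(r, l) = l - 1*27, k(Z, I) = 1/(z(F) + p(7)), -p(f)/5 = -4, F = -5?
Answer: -78440661/14 ≈ -5.6029e+6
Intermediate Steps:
p(f) = 20 (p(f) = -5*(-4) = 20)
k(Z, I) = 1/14 (k(Z, I) = 1/(-6 + 20) = 1/14)
J(r, l) = -27 + l (J(r, l) = l - 27 = -27 + l)
(1102 + J(52, 68))*(-4902 + k(-30, -61)) = (1102 + (-27 + 68))*(-4902 + 1/14) = (1102 + 41)*(-68627/14) = 1143*(-68627/14) = -78440661/14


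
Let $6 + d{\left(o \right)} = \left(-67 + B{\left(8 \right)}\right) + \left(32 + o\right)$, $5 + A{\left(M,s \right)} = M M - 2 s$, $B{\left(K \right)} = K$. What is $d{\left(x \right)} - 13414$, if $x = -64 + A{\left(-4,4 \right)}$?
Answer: $-13508$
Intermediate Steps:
$A{\left(M,s \right)} = -5 + M^{2} - 2 s$ ($A{\left(M,s \right)} = -5 + \left(M M - 2 s\right) = -5 + \left(M^{2} - 2 s\right) = -5 + M^{2} - 2 s$)
$x = -61$ ($x = -64 - \left(13 - 16\right) = -64 - -3 = -64 + 3 = -61$)
$d{\left(o \right)} = -33 + o$ ($d{\left(o \right)} = -6 + \left(\left(-67 + 8\right) + \left(32 + o\right)\right) = -6 + \left(-59 + \left(32 + o\right)\right) = -6 + \left(-27 + o\right) = -33 + o$)
$d{\left(x \right)} - 13414 = \left(-33 - 61\right) - 13414 = -94 - 13414 = -13508$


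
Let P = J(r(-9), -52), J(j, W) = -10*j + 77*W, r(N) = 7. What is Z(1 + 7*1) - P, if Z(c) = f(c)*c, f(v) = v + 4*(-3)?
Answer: 4042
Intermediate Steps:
f(v) = -12 + v (f(v) = v - 12 = -12 + v)
Z(c) = c*(-12 + c) (Z(c) = (-12 + c)*c = c*(-12 + c))
P = -4074 (P = -10*7 + 77*(-52) = -70 - 4004 = -4074)
Z(1 + 7*1) - P = (1 + 7*1)*(-12 + (1 + 7*1)) - 1*(-4074) = (1 + 7)*(-12 + (1 + 7)) + 4074 = 8*(-12 + 8) + 4074 = 8*(-4) + 4074 = -32 + 4074 = 4042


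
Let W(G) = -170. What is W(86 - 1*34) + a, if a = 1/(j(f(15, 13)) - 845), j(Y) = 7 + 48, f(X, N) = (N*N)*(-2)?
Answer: -134301/790 ≈ -170.00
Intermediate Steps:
f(X, N) = -2*N² (f(X, N) = N²*(-2) = -2*N²)
j(Y) = 55
a = -1/790 (a = 1/(55 - 845) = 1/(-790) = -1/790 ≈ -0.0012658)
W(86 - 1*34) + a = -170 - 1/790 = -134301/790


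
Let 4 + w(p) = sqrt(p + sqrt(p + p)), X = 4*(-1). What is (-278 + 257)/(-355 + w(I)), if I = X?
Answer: 21/(359 - sqrt(2)*sqrt(-2 + I*sqrt(2))) ≈ 0.058603 + 0.00034498*I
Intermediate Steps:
X = -4
I = -4
w(p) = -4 + sqrt(p + sqrt(2)*sqrt(p)) (w(p) = -4 + sqrt(p + sqrt(p + p)) = -4 + sqrt(p + sqrt(2*p)) = -4 + sqrt(p + sqrt(2)*sqrt(p)))
(-278 + 257)/(-355 + w(I)) = (-278 + 257)/(-355 + (-4 + sqrt(-4 + sqrt(2)*sqrt(-4)))) = -21/(-355 + (-4 + sqrt(-4 + sqrt(2)*(2*I)))) = -21/(-355 + (-4 + sqrt(-4 + 2*I*sqrt(2)))) = -21/(-359 + sqrt(-4 + 2*I*sqrt(2)))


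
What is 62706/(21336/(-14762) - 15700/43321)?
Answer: -10025193893253/289015064 ≈ -34687.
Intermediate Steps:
62706/(21336/(-14762) - 15700/43321) = 62706/(21336*(-1/14762) - 15700*1/43321) = 62706/(-10668/7381 - 15700/43321) = 62706/(-578030128/319752301) = 62706*(-319752301/578030128) = -10025193893253/289015064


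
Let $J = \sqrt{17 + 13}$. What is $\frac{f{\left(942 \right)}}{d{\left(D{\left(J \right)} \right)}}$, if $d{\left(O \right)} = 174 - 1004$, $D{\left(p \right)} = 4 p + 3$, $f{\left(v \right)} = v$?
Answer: $- \frac{471}{415} \approx -1.1349$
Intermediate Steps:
$J = \sqrt{30} \approx 5.4772$
$D{\left(p \right)} = 3 + 4 p$
$d{\left(O \right)} = -830$
$\frac{f{\left(942 \right)}}{d{\left(D{\left(J \right)} \right)}} = \frac{942}{-830} = 942 \left(- \frac{1}{830}\right) = - \frac{471}{415}$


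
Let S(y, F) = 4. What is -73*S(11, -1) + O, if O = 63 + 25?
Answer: -204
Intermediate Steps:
O = 88
-73*S(11, -1) + O = -73*4 + 88 = -292 + 88 = -204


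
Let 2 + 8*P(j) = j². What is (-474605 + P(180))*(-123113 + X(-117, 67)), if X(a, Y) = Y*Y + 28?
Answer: 55805970429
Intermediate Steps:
P(j) = -¼ + j²/8
X(a, Y) = 28 + Y² (X(a, Y) = Y² + 28 = 28 + Y²)
(-474605 + P(180))*(-123113 + X(-117, 67)) = (-474605 + (-¼ + (⅛)*180²))*(-123113 + (28 + 67²)) = (-474605 + (-¼ + (⅛)*32400))*(-123113 + (28 + 4489)) = (-474605 + (-¼ + 4050))*(-123113 + 4517) = (-474605 + 16199/4)*(-118596) = -1882221/4*(-118596) = 55805970429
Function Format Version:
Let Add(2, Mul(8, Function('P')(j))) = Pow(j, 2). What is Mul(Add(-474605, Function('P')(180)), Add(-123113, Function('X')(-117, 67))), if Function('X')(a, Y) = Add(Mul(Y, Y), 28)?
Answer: 55805970429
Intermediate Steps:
Function('P')(j) = Add(Rational(-1, 4), Mul(Rational(1, 8), Pow(j, 2)))
Function('X')(a, Y) = Add(28, Pow(Y, 2)) (Function('X')(a, Y) = Add(Pow(Y, 2), 28) = Add(28, Pow(Y, 2)))
Mul(Add(-474605, Function('P')(180)), Add(-123113, Function('X')(-117, 67))) = Mul(Add(-474605, Add(Rational(-1, 4), Mul(Rational(1, 8), Pow(180, 2)))), Add(-123113, Add(28, Pow(67, 2)))) = Mul(Add(-474605, Add(Rational(-1, 4), Mul(Rational(1, 8), 32400))), Add(-123113, Add(28, 4489))) = Mul(Add(-474605, Add(Rational(-1, 4), 4050)), Add(-123113, 4517)) = Mul(Add(-474605, Rational(16199, 4)), -118596) = Mul(Rational(-1882221, 4), -118596) = 55805970429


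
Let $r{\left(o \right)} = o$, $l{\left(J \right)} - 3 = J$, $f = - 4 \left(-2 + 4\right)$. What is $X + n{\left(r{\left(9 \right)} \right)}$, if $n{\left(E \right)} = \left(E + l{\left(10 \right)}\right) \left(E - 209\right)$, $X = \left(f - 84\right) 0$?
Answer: $-4400$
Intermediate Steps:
$f = -8$ ($f = \left(-4\right) 2 = -8$)
$l{\left(J \right)} = 3 + J$
$X = 0$ ($X = \left(-8 - 84\right) 0 = \left(-92\right) 0 = 0$)
$n{\left(E \right)} = \left(-209 + E\right) \left(13 + E\right)$ ($n{\left(E \right)} = \left(E + \left(3 + 10\right)\right) \left(E - 209\right) = \left(E + 13\right) \left(-209 + E\right) = \left(13 + E\right) \left(-209 + E\right) = \left(-209 + E\right) \left(13 + E\right)$)
$X + n{\left(r{\left(9 \right)} \right)} = 0 - \left(4481 - 81\right) = 0 - 4400 = -4400$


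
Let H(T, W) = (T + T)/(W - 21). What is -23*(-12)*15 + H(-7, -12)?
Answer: 136634/33 ≈ 4140.4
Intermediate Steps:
H(T, W) = 2*T/(-21 + W) (H(T, W) = (2*T)/(-21 + W) = 2*T/(-21 + W))
-23*(-12)*15 + H(-7, -12) = -23*(-12)*15 + 2*(-7)/(-21 - 12) = 276*15 + 2*(-7)/(-33) = 4140 + 2*(-7)*(-1/33) = 4140 + 14/33 = 136634/33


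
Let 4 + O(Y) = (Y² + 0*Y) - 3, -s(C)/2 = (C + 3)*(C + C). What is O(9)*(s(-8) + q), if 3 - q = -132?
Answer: -1850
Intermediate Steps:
q = 135 (q = 3 - 1*(-132) = 3 + 132 = 135)
s(C) = -4*C*(3 + C) (s(C) = -2*(C + 3)*(C + C) = -2*(3 + C)*2*C = -4*C*(3 + C))
O(Y) = -7 + Y² (O(Y) = -4 + ((Y² + 0*Y) - 3) = -4 + ((Y² + 0) - 3) = -4 + (Y² - 3) = -4 + (-3 + Y²) = -7 + Y²)
O(9)*(s(-8) + q) = (-7 + 9²)*(-4*(-8)*(3 - 8) + 135) = (-7 + 81)*(-4*(-8)*(-5) + 135) = 74*(-160 + 135) = 74*(-25) = -1850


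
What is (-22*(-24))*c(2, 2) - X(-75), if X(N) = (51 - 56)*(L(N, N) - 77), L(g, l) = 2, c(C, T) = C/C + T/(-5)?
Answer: -291/5 ≈ -58.200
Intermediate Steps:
c(C, T) = 1 - T/5 (c(C, T) = 1 + T*(-1/5) = 1 - T/5)
X(N) = 375 (X(N) = (51 - 56)*(2 - 77) = -5*(-75) = 375)
(-22*(-24))*c(2, 2) - X(-75) = (-22*(-24))*(1 - 1/5*2) - 1*375 = 528*(1 - 2/5) - 375 = 528*(3/5) - 375 = 1584/5 - 375 = -291/5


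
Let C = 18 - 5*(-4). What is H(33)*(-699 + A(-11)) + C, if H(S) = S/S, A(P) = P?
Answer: -672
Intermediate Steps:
C = 38 (C = 18 + 20 = 38)
H(S) = 1
H(33)*(-699 + A(-11)) + C = 1*(-699 - 11) + 38 = 1*(-710) + 38 = -710 + 38 = -672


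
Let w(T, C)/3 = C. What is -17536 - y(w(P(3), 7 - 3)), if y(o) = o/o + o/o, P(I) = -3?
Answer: -17538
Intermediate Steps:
w(T, C) = 3*C
y(o) = 2 (y(o) = 1 + 1 = 2)
-17536 - y(w(P(3), 7 - 3)) = -17536 - 1*2 = -17536 - 2 = -17538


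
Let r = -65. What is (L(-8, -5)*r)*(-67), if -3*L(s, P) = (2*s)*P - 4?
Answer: -330980/3 ≈ -1.1033e+5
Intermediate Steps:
L(s, P) = 4/3 - 2*P*s/3 (L(s, P) = -((2*s)*P - 4)/3 = -(2*P*s - 4)/3 = -(-4 + 2*P*s)/3 = 4/3 - 2*P*s/3)
(L(-8, -5)*r)*(-67) = ((4/3 - 2/3*(-5)*(-8))*(-65))*(-67) = ((4/3 - 80/3)*(-65))*(-67) = -76/3*(-65)*(-67) = (4940/3)*(-67) = -330980/3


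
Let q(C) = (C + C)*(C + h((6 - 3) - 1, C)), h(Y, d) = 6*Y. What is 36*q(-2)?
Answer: -1440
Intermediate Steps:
q(C) = 2*C*(12 + C) (q(C) = (C + C)*(C + 6*((6 - 3) - 1)) = (2*C)*(C + 6*(3 - 1)) = (2*C)*(C + 6*2) = (2*C)*(C + 12) = (2*C)*(12 + C) = 2*C*(12 + C))
36*q(-2) = 36*(2*(-2)*(12 - 2)) = 36*(2*(-2)*10) = 36*(-40) = -1440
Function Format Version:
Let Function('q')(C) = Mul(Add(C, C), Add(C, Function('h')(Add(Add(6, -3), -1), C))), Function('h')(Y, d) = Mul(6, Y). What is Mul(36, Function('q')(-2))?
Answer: -1440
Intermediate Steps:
Function('q')(C) = Mul(2, C, Add(12, C)) (Function('q')(C) = Mul(Add(C, C), Add(C, Mul(6, Add(Add(6, -3), -1)))) = Mul(Mul(2, C), Add(C, Mul(6, Add(3, -1)))) = Mul(Mul(2, C), Add(C, Mul(6, 2))) = Mul(Mul(2, C), Add(C, 12)) = Mul(Mul(2, C), Add(12, C)) = Mul(2, C, Add(12, C)))
Mul(36, Function('q')(-2)) = Mul(36, Mul(2, -2, Add(12, -2))) = Mul(36, Mul(2, -2, 10)) = Mul(36, -40) = -1440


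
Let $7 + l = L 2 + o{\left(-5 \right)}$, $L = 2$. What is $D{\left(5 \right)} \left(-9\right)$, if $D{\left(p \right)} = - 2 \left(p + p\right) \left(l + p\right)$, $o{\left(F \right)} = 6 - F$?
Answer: $2340$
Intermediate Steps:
$l = 8$ ($l = -7 + \left(2 \cdot 2 + \left(6 - -5\right)\right) = -7 + \left(4 + \left(6 + 5\right)\right) = -7 + \left(4 + 11\right) = -7 + 15 = 8$)
$D{\left(p \right)} = - 4 p \left(8 + p\right)$ ($D{\left(p \right)} = - 2 \left(p + p\right) \left(8 + p\right) = - 2 \cdot 2 p \left(8 + p\right) = - 4 p \left(8 + p\right)$)
$D{\left(5 \right)} \left(-9\right) = \left(-4\right) 5 \left(8 + 5\right) \left(-9\right) = \left(-4\right) 5 \cdot 13 \left(-9\right) = \left(-260\right) \left(-9\right) = 2340$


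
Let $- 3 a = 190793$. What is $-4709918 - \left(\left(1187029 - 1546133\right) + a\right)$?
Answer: $- \frac{12861649}{3} \approx -4.2872 \cdot 10^{6}$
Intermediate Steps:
$a = - \frac{190793}{3}$ ($a = \left(- \frac{1}{3}\right) 190793 = - \frac{190793}{3} \approx -63598.0$)
$-4709918 - \left(\left(1187029 - 1546133\right) + a\right) = -4709918 - \left(\left(1187029 - 1546133\right) - \frac{190793}{3}\right) = -4709918 - \left(-359104 - \frac{190793}{3}\right) = -4709918 - - \frac{1268105}{3} = -4709918 + \frac{1268105}{3} = - \frac{12861649}{3}$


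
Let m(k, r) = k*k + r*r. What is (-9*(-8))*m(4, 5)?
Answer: 2952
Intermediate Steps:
m(k, r) = k² + r²
(-9*(-8))*m(4, 5) = (-9*(-8))*(4² + 5²) = 72*(16 + 25) = 72*41 = 2952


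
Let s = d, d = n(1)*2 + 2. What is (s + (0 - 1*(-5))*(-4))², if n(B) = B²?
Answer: 256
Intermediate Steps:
d = 4 (d = 1²*2 + 2 = 1*2 + 2 = 2 + 2 = 4)
s = 4
(s + (0 - 1*(-5))*(-4))² = (4 + (0 - 1*(-5))*(-4))² = (4 + (0 + 5)*(-4))² = (4 + 5*(-4))² = (4 - 20)² = (-16)² = 256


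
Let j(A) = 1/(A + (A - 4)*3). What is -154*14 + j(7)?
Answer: -34495/16 ≈ -2155.9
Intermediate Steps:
j(A) = 1/(-12 + 4*A) (j(A) = 1/(A + (-4 + A)*3) = 1/(A + (-12 + 3*A)) = 1/(-12 + 4*A))
-154*14 + j(7) = -154*14 + 1/(4*(-3 + 7)) = -2156 + (¼)/4 = -2156 + (¼)*(¼) = -2156 + 1/16 = -34495/16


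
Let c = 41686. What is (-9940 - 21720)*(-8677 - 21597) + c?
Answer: 958516526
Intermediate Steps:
(-9940 - 21720)*(-8677 - 21597) + c = (-9940 - 21720)*(-8677 - 21597) + 41686 = -31660*(-30274) + 41686 = 958474840 + 41686 = 958516526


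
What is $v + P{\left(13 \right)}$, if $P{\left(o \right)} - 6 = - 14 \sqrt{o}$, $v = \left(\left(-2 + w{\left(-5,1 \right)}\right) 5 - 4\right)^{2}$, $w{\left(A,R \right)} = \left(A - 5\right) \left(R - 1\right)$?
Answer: $202 - 14 \sqrt{13} \approx 151.52$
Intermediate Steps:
$w{\left(A,R \right)} = \left(-1 + R\right) \left(-5 + A\right)$ ($w{\left(A,R \right)} = \left(-5 + A\right) \left(-1 + R\right) = \left(-1 + R\right) \left(-5 + A\right)$)
$v = 196$ ($v = \left(\left(-2 - 0\right) 5 - 4\right)^{2} = \left(\left(-2 + \left(5 + 5 - 5 - 5\right)\right) 5 - 4\right)^{2} = \left(\left(-2 + 0\right) 5 - 4\right)^{2} = \left(\left(-2\right) 5 - 4\right)^{2} = \left(-10 - 4\right)^{2} = \left(-14\right)^{2} = 196$)
$P{\left(o \right)} = 6 - 14 \sqrt{o}$
$v + P{\left(13 \right)} = 196 + \left(6 - 14 \sqrt{13}\right) = 202 - 14 \sqrt{13}$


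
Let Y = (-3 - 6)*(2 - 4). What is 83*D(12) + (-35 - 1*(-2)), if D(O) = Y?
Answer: 1461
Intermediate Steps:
Y = 18 (Y = -9*(-2) = 18)
D(O) = 18
83*D(12) + (-35 - 1*(-2)) = 83*18 + (-35 - 1*(-2)) = 1494 + (-35 + 2) = 1494 - 33 = 1461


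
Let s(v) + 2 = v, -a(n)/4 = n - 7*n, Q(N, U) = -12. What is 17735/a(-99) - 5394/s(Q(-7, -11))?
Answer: 6283927/16632 ≈ 377.82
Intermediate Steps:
a(n) = 24*n (a(n) = -4*(n - 7*n) = -(-24)*n = 24*n)
s(v) = -2 + v
17735/a(-99) - 5394/s(Q(-7, -11)) = 17735/((24*(-99))) - 5394/(-2 - 12) = 17735/(-2376) - 5394/(-14) = 17735*(-1/2376) - 5394*(-1/14) = -17735/2376 + 2697/7 = 6283927/16632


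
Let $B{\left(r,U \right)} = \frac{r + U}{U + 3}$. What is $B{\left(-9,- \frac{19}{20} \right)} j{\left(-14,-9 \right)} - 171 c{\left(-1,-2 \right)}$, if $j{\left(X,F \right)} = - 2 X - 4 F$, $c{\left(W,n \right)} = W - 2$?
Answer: $\frac{8297}{41} \approx 202.37$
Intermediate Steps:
$c{\left(W,n \right)} = -2 + W$
$j{\left(X,F \right)} = - 4 F - 2 X$
$B{\left(r,U \right)} = \frac{U + r}{3 + U}$
$B{\left(-9,- \frac{19}{20} \right)} j{\left(-14,-9 \right)} - 171 c{\left(-1,-2 \right)} = \frac{- \frac{19}{20} - 9}{3 - \frac{19}{20}} \left(\left(-4\right) \left(-9\right) - -28\right) - 171 \left(-2 - 1\right) = \frac{\left(-19\right) \frac{1}{20} - 9}{3 - \frac{19}{20}} \left(36 + 28\right) - -513 = \frac{- \frac{19}{20} - 9}{3 - \frac{19}{20}} \cdot 64 + 513 = \frac{1}{\frac{41}{20}} \left(- \frac{199}{20}\right) 64 + 513 = \frac{20}{41} \left(- \frac{199}{20}\right) 64 + 513 = \left(- \frac{199}{41}\right) 64 + 513 = - \frac{12736}{41} + 513 = \frac{8297}{41}$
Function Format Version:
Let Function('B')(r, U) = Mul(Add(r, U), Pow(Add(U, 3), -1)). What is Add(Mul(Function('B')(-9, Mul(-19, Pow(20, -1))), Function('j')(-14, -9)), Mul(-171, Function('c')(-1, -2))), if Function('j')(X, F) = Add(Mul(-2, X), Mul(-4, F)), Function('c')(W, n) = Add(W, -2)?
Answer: Rational(8297, 41) ≈ 202.37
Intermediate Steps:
Function('c')(W, n) = Add(-2, W)
Function('j')(X, F) = Add(Mul(-4, F), Mul(-2, X))
Function('B')(r, U) = Mul(Pow(Add(3, U), -1), Add(U, r)) (Function('B')(r, U) = Mul(Add(U, r), Pow(Add(3, U), -1)) = Mul(Pow(Add(3, U), -1), Add(U, r)))
Add(Mul(Function('B')(-9, Mul(-19, Pow(20, -1))), Function('j')(-14, -9)), Mul(-171, Function('c')(-1, -2))) = Add(Mul(Mul(Pow(Add(3, Mul(-19, Pow(20, -1))), -1), Add(Mul(-19, Pow(20, -1)), -9)), Add(Mul(-4, -9), Mul(-2, -14))), Mul(-171, Add(-2, -1))) = Add(Mul(Mul(Pow(Add(3, Mul(-19, Rational(1, 20))), -1), Add(Mul(-19, Rational(1, 20)), -9)), Add(36, 28)), Mul(-171, -3)) = Add(Mul(Mul(Pow(Add(3, Rational(-19, 20)), -1), Add(Rational(-19, 20), -9)), 64), 513) = Add(Mul(Mul(Pow(Rational(41, 20), -1), Rational(-199, 20)), 64), 513) = Add(Mul(Mul(Rational(20, 41), Rational(-199, 20)), 64), 513) = Add(Mul(Rational(-199, 41), 64), 513) = Add(Rational(-12736, 41), 513) = Rational(8297, 41)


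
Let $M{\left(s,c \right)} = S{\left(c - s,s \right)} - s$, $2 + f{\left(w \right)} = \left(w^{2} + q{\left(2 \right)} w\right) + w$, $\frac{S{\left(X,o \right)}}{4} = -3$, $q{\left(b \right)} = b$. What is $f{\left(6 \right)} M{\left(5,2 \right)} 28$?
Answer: $-24752$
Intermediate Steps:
$S{\left(X,o \right)} = -12$ ($S{\left(X,o \right)} = 4 \left(-3\right) = -12$)
$f{\left(w \right)} = -2 + w^{2} + 3 w$ ($f{\left(w \right)} = -2 + \left(\left(w^{2} + 2 w\right) + w\right) = -2 + \left(w^{2} + 3 w\right) = -2 + w^{2} + 3 w$)
$M{\left(s,c \right)} = -12 - s$
$f{\left(6 \right)} M{\left(5,2 \right)} 28 = \left(-2 + 6^{2} + 3 \cdot 6\right) \left(-12 - 5\right) 28 = \left(-2 + 36 + 18\right) \left(-12 - 5\right) 28 = 52 \left(-17\right) 28 = \left(-884\right) 28 = -24752$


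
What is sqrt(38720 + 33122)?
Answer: sqrt(71842) ≈ 268.03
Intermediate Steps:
sqrt(38720 + 33122) = sqrt(71842)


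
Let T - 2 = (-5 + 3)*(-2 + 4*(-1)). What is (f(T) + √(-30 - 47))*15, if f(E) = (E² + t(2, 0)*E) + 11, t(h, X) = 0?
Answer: 3105 + 15*I*√77 ≈ 3105.0 + 131.62*I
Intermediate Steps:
T = 14 (T = 2 + (-5 + 3)*(-2 + 4*(-1)) = 2 - 2*(-2 - 4) = 2 - 2*(-6) = 2 + 12 = 14)
f(E) = 11 + E² (f(E) = (E² + 0*E) + 11 = (E² + 0) + 11 = E² + 11 = 11 + E²)
(f(T) + √(-30 - 47))*15 = ((11 + 14²) + √(-30 - 47))*15 = ((11 + 196) + √(-77))*15 = (207 + I*√77)*15 = 3105 + 15*I*√77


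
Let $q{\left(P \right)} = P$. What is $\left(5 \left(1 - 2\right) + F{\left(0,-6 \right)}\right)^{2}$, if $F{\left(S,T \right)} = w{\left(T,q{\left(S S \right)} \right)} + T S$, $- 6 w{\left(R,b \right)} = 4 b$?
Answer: $25$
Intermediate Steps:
$w{\left(R,b \right)} = - \frac{2 b}{3}$ ($w{\left(R,b \right)} = - \frac{4 b}{6} = - \frac{2 b}{3}$)
$F{\left(S,T \right)} = - \frac{2 S^{2}}{3} + S T$ ($F{\left(S,T \right)} = - \frac{2 S S}{3} + T S = - \frac{2 S^{2}}{3} + S T$)
$\left(5 \left(1 - 2\right) + F{\left(0,-6 \right)}\right)^{2} = \left(5 \left(1 - 2\right) + \frac{1}{3} \cdot 0 \left(\left(-2\right) 0 + 3 \left(-6\right)\right)\right)^{2} = \left(5 \left(-1\right) + \frac{1}{3} \cdot 0 \left(0 - 18\right)\right)^{2} = \left(-5 + \frac{1}{3} \cdot 0 \left(-18\right)\right)^{2} = \left(-5 + 0\right)^{2} = \left(-5\right)^{2} = 25$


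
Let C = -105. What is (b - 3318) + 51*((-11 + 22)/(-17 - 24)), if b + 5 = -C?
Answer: -132499/41 ≈ -3231.7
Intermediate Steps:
b = 100 (b = -5 - 1*(-105) = -5 + 105 = 100)
(b - 3318) + 51*((-11 + 22)/(-17 - 24)) = (100 - 3318) + 51*((-11 + 22)/(-17 - 24)) = -3218 + 51*(11/(-41)) = -3218 + 51*(11*(-1/41)) = -3218 + 51*(-11/41) = -3218 - 561/41 = -132499/41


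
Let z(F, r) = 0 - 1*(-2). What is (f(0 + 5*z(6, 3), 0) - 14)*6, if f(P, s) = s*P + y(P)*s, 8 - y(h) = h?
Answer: -84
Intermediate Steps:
y(h) = 8 - h
z(F, r) = 2 (z(F, r) = 0 + 2 = 2)
f(P, s) = P*s + s*(8 - P) (f(P, s) = s*P + (8 - P)*s = P*s + s*(8 - P))
(f(0 + 5*z(6, 3), 0) - 14)*6 = (8*0 - 14)*6 = (0 - 14)*6 = -14*6 = -84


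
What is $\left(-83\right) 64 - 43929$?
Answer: $-49241$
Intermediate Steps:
$\left(-83\right) 64 - 43929 = -5312 - 43929 = -49241$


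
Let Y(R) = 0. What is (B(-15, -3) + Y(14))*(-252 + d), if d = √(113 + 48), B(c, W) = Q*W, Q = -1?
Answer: -756 + 3*√161 ≈ -717.93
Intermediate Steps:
B(c, W) = -W
d = √161 ≈ 12.689
(B(-15, -3) + Y(14))*(-252 + d) = (-1*(-3) + 0)*(-252 + √161) = (3 + 0)*(-252 + √161) = 3*(-252 + √161) = -756 + 3*√161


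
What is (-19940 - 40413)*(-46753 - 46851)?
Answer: 5649282212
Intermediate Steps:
(-19940 - 40413)*(-46753 - 46851) = -60353*(-93604) = 5649282212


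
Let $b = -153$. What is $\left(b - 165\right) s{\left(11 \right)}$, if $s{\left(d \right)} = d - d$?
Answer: $0$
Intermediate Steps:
$s{\left(d \right)} = 0$
$\left(b - 165\right) s{\left(11 \right)} = \left(-153 - 165\right) 0 = \left(-318\right) 0 = 0$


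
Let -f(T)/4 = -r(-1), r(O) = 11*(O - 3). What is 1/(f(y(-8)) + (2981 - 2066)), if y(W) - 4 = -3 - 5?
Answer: 1/739 ≈ 0.0013532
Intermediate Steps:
r(O) = -33 + 11*O (r(O) = 11*(-3 + O) = -33 + 11*O)
y(W) = -4 (y(W) = 4 + (-3 - 5) = 4 - 8 = -4)
f(T) = -176 (f(T) = -(-4)*(-33 + 11*(-1)) = -(-4)*(-33 - 11) = -(-4)*(-44) = -4*44 = -176)
1/(f(y(-8)) + (2981 - 2066)) = 1/(-176 + (2981 - 2066)) = 1/(-176 + 915) = 1/739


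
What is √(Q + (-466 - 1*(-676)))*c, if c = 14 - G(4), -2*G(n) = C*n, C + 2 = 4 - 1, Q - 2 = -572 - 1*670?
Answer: 16*I*√1030 ≈ 513.5*I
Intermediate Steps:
Q = -1240 (Q = 2 + (-572 - 1*670) = 2 + (-572 - 670) = 2 - 1242 = -1240)
C = 1 (C = -2 + (4 - 1) = -2 + 3 = 1)
G(n) = -n/2
c = 16 (c = 14 - (-1)*4/2 = 14 - 1*(-2) = 14 + 2 = 16)
√(Q + (-466 - 1*(-676)))*c = √(-1240 + (-466 - 1*(-676)))*16 = √(-1240 + (-466 + 676))*16 = √(-1240 + 210)*16 = √(-1030)*16 = (I*√1030)*16 = 16*I*√1030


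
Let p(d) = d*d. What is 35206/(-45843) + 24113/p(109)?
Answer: 687129773/544660683 ≈ 1.2616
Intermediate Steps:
p(d) = d**2
35206/(-45843) + 24113/p(109) = 35206/(-45843) + 24113/(109**2) = 35206*(-1/45843) + 24113/11881 = -35206/45843 + 24113*(1/11881) = -35206/45843 + 24113/11881 = 687129773/544660683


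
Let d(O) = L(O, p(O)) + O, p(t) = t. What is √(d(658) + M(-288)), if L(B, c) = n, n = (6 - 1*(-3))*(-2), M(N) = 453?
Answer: √1093 ≈ 33.061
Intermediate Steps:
n = -18 (n = (6 + 3)*(-2) = 9*(-2) = -18)
L(B, c) = -18
d(O) = -18 + O
√(d(658) + M(-288)) = √((-18 + 658) + 453) = √(640 + 453) = √1093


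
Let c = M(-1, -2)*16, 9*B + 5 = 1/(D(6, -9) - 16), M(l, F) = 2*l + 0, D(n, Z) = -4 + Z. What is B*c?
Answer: 4672/261 ≈ 17.900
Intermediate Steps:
M(l, F) = 2*l
B = -146/261 (B = -5/9 + 1/(9*((-4 - 9) - 16)) = -5/9 + 1/(9*(-13 - 16)) = -5/9 + (1/9)/(-29) = -5/9 + (1/9)*(-1/29) = -5/9 - 1/261 = -146/261 ≈ -0.55939)
c = -32 (c = (2*(-1))*16 = -2*16 = -32)
B*c = -146/261*(-32) = 4672/261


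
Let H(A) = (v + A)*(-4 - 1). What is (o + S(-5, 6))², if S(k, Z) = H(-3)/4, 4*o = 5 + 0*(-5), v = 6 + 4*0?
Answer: 25/4 ≈ 6.2500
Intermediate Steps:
v = 6 (v = 6 + 0 = 6)
o = 5/4 (o = (5 + 0*(-5))/4 = (5 + 0)/4 = (¼)*5 = 5/4 ≈ 1.2500)
H(A) = -30 - 5*A (H(A) = (6 + A)*(-4 - 1) = (6 + A)*(-5) = -30 - 5*A)
S(k, Z) = -15/4 (S(k, Z) = (-30 - 5*(-3))/4 = (-30 + 15)*(¼) = -15*¼ = -15/4)
(o + S(-5, 6))² = (5/4 - 15/4)² = (-5/2)² = 25/4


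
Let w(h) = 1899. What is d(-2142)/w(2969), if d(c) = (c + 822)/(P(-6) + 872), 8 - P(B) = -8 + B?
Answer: -220/282951 ≈ -0.00077752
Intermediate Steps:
P(B) = 16 - B (P(B) = 8 - (-8 + B) = 8 + (8 - B) = 16 - B)
d(c) = 137/149 + c/894 (d(c) = (c + 822)/((16 - 1*(-6)) + 872) = (822 + c)/((16 + 6) + 872) = (822 + c)/(22 + 872) = (822 + c)/894 = (822 + c)*(1/894) = 137/149 + c/894)
d(-2142)/w(2969) = (137/149 + (1/894)*(-2142))/1899 = (137/149 - 357/149)*(1/1899) = -220/149*1/1899 = -220/282951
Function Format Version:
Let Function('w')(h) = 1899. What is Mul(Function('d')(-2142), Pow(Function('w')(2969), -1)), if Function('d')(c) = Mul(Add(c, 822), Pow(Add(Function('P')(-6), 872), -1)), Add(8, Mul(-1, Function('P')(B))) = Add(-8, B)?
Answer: Rational(-220, 282951) ≈ -0.00077752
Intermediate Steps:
Function('P')(B) = Add(16, Mul(-1, B)) (Function('P')(B) = Add(8, Mul(-1, Add(-8, B))) = Add(8, Add(8, Mul(-1, B))) = Add(16, Mul(-1, B)))
Function('d')(c) = Add(Rational(137, 149), Mul(Rational(1, 894), c)) (Function('d')(c) = Mul(Add(c, 822), Pow(Add(Add(16, Mul(-1, -6)), 872), -1)) = Mul(Add(822, c), Pow(Add(Add(16, 6), 872), -1)) = Mul(Add(822, c), Pow(Add(22, 872), -1)) = Mul(Add(822, c), Pow(894, -1)) = Mul(Add(822, c), Rational(1, 894)) = Add(Rational(137, 149), Mul(Rational(1, 894), c)))
Mul(Function('d')(-2142), Pow(Function('w')(2969), -1)) = Mul(Add(Rational(137, 149), Mul(Rational(1, 894), -2142)), Pow(1899, -1)) = Mul(Add(Rational(137, 149), Rational(-357, 149)), Rational(1, 1899)) = Mul(Rational(-220, 149), Rational(1, 1899)) = Rational(-220, 282951)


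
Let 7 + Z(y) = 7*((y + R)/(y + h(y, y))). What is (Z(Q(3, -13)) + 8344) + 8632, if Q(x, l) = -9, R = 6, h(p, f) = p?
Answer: 101821/6 ≈ 16970.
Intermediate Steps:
Z(y) = -7 + 7*(6 + y)/(2*y) (Z(y) = -7 + 7*((y + 6)/(y + y)) = -7 + 7*((6 + y)/((2*y))) = -7 + 7*((6 + y)*(1/(2*y))) = -7 + 7*((6 + y)/(2*y)) = -7 + 7*(6 + y)/(2*y))
(Z(Q(3, -13)) + 8344) + 8632 = ((-7/2 + 21/(-9)) + 8344) + 8632 = ((-7/2 + 21*(-1/9)) + 8344) + 8632 = ((-7/2 - 7/3) + 8344) + 8632 = (-35/6 + 8344) + 8632 = 50029/6 + 8632 = 101821/6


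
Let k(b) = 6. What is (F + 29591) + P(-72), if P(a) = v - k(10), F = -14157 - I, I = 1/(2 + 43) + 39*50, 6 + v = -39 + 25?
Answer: 605609/45 ≈ 13458.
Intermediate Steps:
v = -20 (v = -6 + (-39 + 25) = -6 - 14 = -20)
I = 87751/45 (I = 1/45 + 1950 = 87751/45 ≈ 1950.0)
F = -724816/45 (F = -14157 - 1*87751/45 = -14157 - 87751/45 = -724816/45 ≈ -16107.)
P(a) = -26 (P(a) = -20 - 1*6 = -20 - 6 = -26)
(F + 29591) + P(-72) = (-724816/45 + 29591) - 26 = 606779/45 - 26 = 605609/45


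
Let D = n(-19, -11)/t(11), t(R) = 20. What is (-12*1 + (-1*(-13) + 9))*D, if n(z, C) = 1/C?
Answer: -1/22 ≈ -0.045455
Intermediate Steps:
D = -1/220 (D = 1/(-11*20) = -1/11*1/20 = -1/220 ≈ -0.0045455)
(-12*1 + (-1*(-13) + 9))*D = (-12*1 + (-1*(-13) + 9))*(-1/220) = (-12 + (13 + 9))*(-1/220) = (-12 + 22)*(-1/220) = 10*(-1/220) = -1/22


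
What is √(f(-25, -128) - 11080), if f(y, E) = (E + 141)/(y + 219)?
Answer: I*√417004358/194 ≈ 105.26*I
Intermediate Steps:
f(y, E) = (141 + E)/(219 + y)
√(f(-25, -128) - 11080) = √((141 - 128)/(219 - 25) - 11080) = √(13/194 - 11080) = √(-2149507/194) = I*√417004358/194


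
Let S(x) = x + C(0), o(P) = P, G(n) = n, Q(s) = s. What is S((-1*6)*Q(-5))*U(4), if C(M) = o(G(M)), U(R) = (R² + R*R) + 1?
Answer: 990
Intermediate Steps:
U(R) = 1 + 2*R² (U(R) = (R² + R²) + 1 = 2*R² + 1 = 1 + 2*R²)
C(M) = M
S(x) = x (S(x) = x + 0 = x)
S((-1*6)*Q(-5))*U(4) = (-1*6*(-5))*(1 + 2*4²) = (-6*(-5))*(1 + 2*16) = 30*(1 + 32) = 30*33 = 990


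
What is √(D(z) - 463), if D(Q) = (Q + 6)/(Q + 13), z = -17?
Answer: I*√1841/2 ≈ 21.453*I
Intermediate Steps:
D(Q) = (6 + Q)/(13 + Q)
√(D(z) - 463) = √((6 - 17)/(13 - 17) - 463) = √(-11/(-4) - 463) = √(-¼*(-11) - 463) = √(11/4 - 463) = √(-1841/4) = I*√1841/2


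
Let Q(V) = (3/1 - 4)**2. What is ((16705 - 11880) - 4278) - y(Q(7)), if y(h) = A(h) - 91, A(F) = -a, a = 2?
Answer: 640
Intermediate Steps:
A(F) = -2 (A(F) = -1*2 = -2)
Q(V) = 1 (Q(V) = (3*1 - 4)**2 = (3 - 4)**2 = (-1)**2 = 1)
y(h) = -93 (y(h) = -2 - 91 = -93)
((16705 - 11880) - 4278) - y(Q(7)) = ((16705 - 11880) - 4278) - 1*(-93) = (4825 - 4278) + 93 = 547 + 93 = 640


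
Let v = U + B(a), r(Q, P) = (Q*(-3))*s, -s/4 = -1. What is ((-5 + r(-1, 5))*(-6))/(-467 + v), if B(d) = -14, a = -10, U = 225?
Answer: 21/128 ≈ 0.16406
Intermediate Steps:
s = 4 (s = -4*(-1) = 4)
r(Q, P) = -12*Q (r(Q, P) = (Q*(-3))*4 = -3*Q*4 = -12*Q)
v = 211 (v = 225 - 14 = 211)
((-5 + r(-1, 5))*(-6))/(-467 + v) = ((-5 - 12*(-1))*(-6))/(-467 + 211) = ((-5 + 12)*(-6))/(-256) = -7*(-6)/256 = -1/256*(-42) = 21/128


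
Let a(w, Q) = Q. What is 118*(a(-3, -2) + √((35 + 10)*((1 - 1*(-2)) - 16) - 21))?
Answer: -236 + 118*I*√606 ≈ -236.0 + 2904.8*I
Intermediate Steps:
118*(a(-3, -2) + √((35 + 10)*((1 - 1*(-2)) - 16) - 21)) = 118*(-2 + √((35 + 10)*((1 - 1*(-2)) - 16) - 21)) = 118*(-2 + √(45*((1 + 2) - 16) - 21)) = 118*(-2 + √(45*(3 - 16) - 21)) = 118*(-2 + √(45*(-13) - 21)) = 118*(-2 + √(-585 - 21)) = 118*(-2 + √(-606)) = 118*(-2 + I*√606) = -236 + 118*I*√606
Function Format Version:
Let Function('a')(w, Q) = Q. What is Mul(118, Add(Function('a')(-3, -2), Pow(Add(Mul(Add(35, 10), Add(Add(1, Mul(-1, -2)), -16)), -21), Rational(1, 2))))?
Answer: Add(-236, Mul(118, I, Pow(606, Rational(1, 2)))) ≈ Add(-236.00, Mul(2904.8, I))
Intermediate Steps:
Mul(118, Add(Function('a')(-3, -2), Pow(Add(Mul(Add(35, 10), Add(Add(1, Mul(-1, -2)), -16)), -21), Rational(1, 2)))) = Mul(118, Add(-2, Pow(Add(Mul(Add(35, 10), Add(Add(1, Mul(-1, -2)), -16)), -21), Rational(1, 2)))) = Mul(118, Add(-2, Pow(Add(Mul(45, Add(Add(1, 2), -16)), -21), Rational(1, 2)))) = Mul(118, Add(-2, Pow(Add(Mul(45, Add(3, -16)), -21), Rational(1, 2)))) = Mul(118, Add(-2, Pow(Add(Mul(45, -13), -21), Rational(1, 2)))) = Mul(118, Add(-2, Pow(Add(-585, -21), Rational(1, 2)))) = Mul(118, Add(-2, Pow(-606, Rational(1, 2)))) = Mul(118, Add(-2, Mul(I, Pow(606, Rational(1, 2))))) = Add(-236, Mul(118, I, Pow(606, Rational(1, 2))))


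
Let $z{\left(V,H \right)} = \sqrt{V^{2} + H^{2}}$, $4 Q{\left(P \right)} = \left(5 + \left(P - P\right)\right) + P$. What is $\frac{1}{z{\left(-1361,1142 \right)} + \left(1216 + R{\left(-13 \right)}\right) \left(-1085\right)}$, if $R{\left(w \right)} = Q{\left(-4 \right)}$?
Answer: $- \frac{4222820}{5572555134373} - \frac{16 \sqrt{3156485}}{27862775671865} \approx -7.5881 \cdot 10^{-7}$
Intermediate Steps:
$Q{\left(P \right)} = \frac{5}{4} + \frac{P}{4}$ ($Q{\left(P \right)} = \frac{\left(5 + \left(P - P\right)\right) + P}{4} = \frac{\left(5 + 0\right) + P}{4} = \frac{5 + P}{4} = \frac{5}{4} + \frac{P}{4}$)
$R{\left(w \right)} = \frac{1}{4}$ ($R{\left(w \right)} = \frac{5}{4} + \frac{1}{4} \left(-4\right) = \frac{5}{4} - 1 = \frac{1}{4}$)
$z{\left(V,H \right)} = \sqrt{H^{2} + V^{2}}$
$\frac{1}{z{\left(-1361,1142 \right)} + \left(1216 + R{\left(-13 \right)}\right) \left(-1085\right)} = \frac{1}{\sqrt{1142^{2} + \left(-1361\right)^{2}} + \left(1216 + \frac{1}{4}\right) \left(-1085\right)} = \frac{1}{\sqrt{1304164 + 1852321} + \frac{4865}{4} \left(-1085\right)} = \frac{1}{\sqrt{3156485} - \frac{5278525}{4}} = \frac{1}{- \frac{5278525}{4} + \sqrt{3156485}}$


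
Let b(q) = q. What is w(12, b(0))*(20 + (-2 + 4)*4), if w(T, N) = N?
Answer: 0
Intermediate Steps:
w(12, b(0))*(20 + (-2 + 4)*4) = 0*(20 + (-2 + 4)*4) = 0*(20 + 2*4) = 0*(20 + 8) = 0*28 = 0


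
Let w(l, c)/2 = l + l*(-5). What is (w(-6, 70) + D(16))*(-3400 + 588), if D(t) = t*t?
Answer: -854848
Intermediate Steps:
w(l, c) = -8*l (w(l, c) = 2*(l + l*(-5)) = 2*(l - 5*l) = 2*(-4*l) = -8*l)
D(t) = t²
(w(-6, 70) + D(16))*(-3400 + 588) = (-8*(-6) + 16²)*(-3400 + 588) = (48 + 256)*(-2812) = 304*(-2812) = -854848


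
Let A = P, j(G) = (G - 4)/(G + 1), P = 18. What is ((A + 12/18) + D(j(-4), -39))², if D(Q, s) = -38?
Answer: 3364/9 ≈ 373.78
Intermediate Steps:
j(G) = (-4 + G)/(1 + G)
A = 18
((A + 12/18) + D(j(-4), -39))² = ((18 + 12/18) - 38)² = ((18 + 12*(1/18)) - 38)² = ((18 + ⅔) - 38)² = (56/3 - 38)² = (-58/3)² = 3364/9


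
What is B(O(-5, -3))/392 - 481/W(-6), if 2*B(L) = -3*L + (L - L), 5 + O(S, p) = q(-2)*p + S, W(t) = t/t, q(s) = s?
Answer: -94273/196 ≈ -480.98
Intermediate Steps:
W(t) = 1
O(S, p) = -5 + S - 2*p (O(S, p) = -5 + (-2*p + S) = -5 + (S - 2*p) = -5 + S - 2*p)
B(L) = -3*L/2 (B(L) = (-3*L + (L - L))/2 = (-3*L + 0)/2 = (-3*L)/2 = -3*L/2)
B(O(-5, -3))/392 - 481/W(-6) = -3*(-5 - 5 - 2*(-3))/2/392 - 481/1 = -3*(-5 - 5 + 6)/2*(1/392) - 481*1 = -3/2*(-4)*(1/392) - 481 = 6*(1/392) - 481 = 3/196 - 481 = -94273/196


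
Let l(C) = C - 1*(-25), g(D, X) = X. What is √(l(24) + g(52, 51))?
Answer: 10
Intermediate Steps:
l(C) = 25 + C (l(C) = C + 25 = 25 + C)
√(l(24) + g(52, 51)) = √((25 + 24) + 51) = √(49 + 51) = √100 = 10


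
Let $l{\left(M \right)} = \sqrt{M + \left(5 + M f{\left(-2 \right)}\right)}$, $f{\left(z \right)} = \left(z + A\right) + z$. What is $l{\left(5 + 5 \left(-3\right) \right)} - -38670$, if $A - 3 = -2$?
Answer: $38675$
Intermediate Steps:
$A = 1$ ($A = 3 - 2 = 1$)
$f{\left(z \right)} = 1 + 2 z$ ($f{\left(z \right)} = \left(z + 1\right) + z = \left(1 + z\right) + z = 1 + 2 z$)
$l{\left(M \right)} = \sqrt{5 - 2 M}$ ($l{\left(M \right)} = \sqrt{M + \left(5 + M \left(1 + 2 \left(-2\right)\right)\right)} = \sqrt{M + \left(5 + M \left(1 - 4\right)\right)} = \sqrt{M + \left(5 + M \left(-3\right)\right)} = \sqrt{M - \left(-5 + 3 M\right)} = \sqrt{5 - 2 M}$)
$l{\left(5 + 5 \left(-3\right) \right)} - -38670 = \sqrt{5 - 2 \left(5 + 5 \left(-3\right)\right)} - -38670 = \sqrt{5 - 2 \left(5 - 15\right)} + 38670 = \sqrt{5 - -20} + 38670 = \sqrt{5 + 20} + 38670 = \sqrt{25} + 38670 = 5 + 38670 = 38675$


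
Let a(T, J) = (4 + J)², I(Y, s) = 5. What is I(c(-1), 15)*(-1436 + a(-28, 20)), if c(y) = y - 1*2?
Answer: -4300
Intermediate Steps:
c(y) = -2 + y (c(y) = y - 2 = -2 + y)
I(c(-1), 15)*(-1436 + a(-28, 20)) = 5*(-1436 + (4 + 20)²) = 5*(-1436 + 24²) = 5*(-1436 + 576) = 5*(-860) = -4300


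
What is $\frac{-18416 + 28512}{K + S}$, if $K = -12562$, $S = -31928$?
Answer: $- \frac{5048}{22245} \approx -0.22693$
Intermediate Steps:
$\frac{-18416 + 28512}{K + S} = \frac{-18416 + 28512}{-12562 - 31928} = \frac{10096}{-44490} = 10096 \left(- \frac{1}{44490}\right) = - \frac{5048}{22245}$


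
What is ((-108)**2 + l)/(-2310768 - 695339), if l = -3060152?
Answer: 3048488/3006107 ≈ 1.0141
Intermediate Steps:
((-108)**2 + l)/(-2310768 - 695339) = ((-108)**2 - 3060152)/(-2310768 - 695339) = (11664 - 3060152)/(-3006107) = -3048488*(-1/3006107) = 3048488/3006107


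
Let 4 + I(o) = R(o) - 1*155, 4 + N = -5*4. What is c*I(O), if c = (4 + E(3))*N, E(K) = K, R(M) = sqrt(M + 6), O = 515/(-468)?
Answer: 26712 - 28*sqrt(29809)/13 ≈ 26340.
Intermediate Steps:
O = -515/468 (O = 515*(-1/468) = -515/468 ≈ -1.1004)
R(M) = sqrt(6 + M)
N = -24 (N = -4 - 5*4 = -4 - 20 = -24)
I(o) = -159 + sqrt(6 + o) (I(o) = -4 + (sqrt(6 + o) - 1*155) = -4 + (sqrt(6 + o) - 155) = -4 + (-155 + sqrt(6 + o)) = -159 + sqrt(6 + o))
c = -168 (c = (4 + 3)*(-24) = 7*(-24) = -168)
c*I(O) = -168*(-159 + sqrt(6 - 515/468)) = -168*(-159 + sqrt(2293/468)) = -168*(-159 + sqrt(29809)/78) = 26712 - 28*sqrt(29809)/13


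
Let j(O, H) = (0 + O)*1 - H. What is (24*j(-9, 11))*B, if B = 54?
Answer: -25920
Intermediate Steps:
j(O, H) = O - H (j(O, H) = O*1 - H = O - H)
(24*j(-9, 11))*B = (24*(-9 - 1*11))*54 = (24*(-9 - 11))*54 = (24*(-20))*54 = -480*54 = -25920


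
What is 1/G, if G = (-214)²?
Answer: 1/45796 ≈ 2.1836e-5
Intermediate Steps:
G = 45796
1/G = 1/45796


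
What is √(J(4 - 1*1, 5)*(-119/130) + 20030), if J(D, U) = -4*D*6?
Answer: √84905210/65 ≈ 141.76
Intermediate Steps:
J(D, U) = -24*D
√(J(4 - 1*1, 5)*(-119/130) + 20030) = √((-24*(4 - 1*1))*(-119/130) + 20030) = √((-24*(4 - 1))*(-119*1/130) + 20030) = √(-24*3*(-119/130) + 20030) = √(-72*(-119/130) + 20030) = √(4284/65 + 20030) = √(1306234/65) = √84905210/65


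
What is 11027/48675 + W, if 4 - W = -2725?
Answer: 132845102/48675 ≈ 2729.2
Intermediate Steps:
W = 2729 (W = 4 - 1*(-2725) = 4 + 2725 = 2729)
11027/48675 + W = 11027/48675 + 2729 = 132845102/48675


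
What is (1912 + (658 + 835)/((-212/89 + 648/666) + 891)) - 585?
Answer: 3892260770/2929423 ≈ 1328.7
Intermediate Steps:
(1912 + (658 + 835)/((-212/89 + 648/666) + 891)) - 585 = (1912 + 1493/((-212*1/89 + 648*(1/666)) + 891)) - 585 = (1912 + 1493/((-212/89 + 36/37) + 891)) - 585 = (1912 + 1493/(-4640/3293 + 891)) - 585 = (1912 + 1493/(2929423/3293)) - 585 = (1912 + 1493*(3293/2929423)) - 585 = (1912 + 4916449/2929423) - 585 = 5605973225/2929423 - 585 = 3892260770/2929423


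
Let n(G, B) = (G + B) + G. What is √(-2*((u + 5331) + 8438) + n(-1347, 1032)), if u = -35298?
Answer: 2*√10349 ≈ 203.46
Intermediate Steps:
n(G, B) = B + 2*G (n(G, B) = (B + G) + G = B + 2*G)
√(-2*((u + 5331) + 8438) + n(-1347, 1032)) = √(-2*((-35298 + 5331) + 8438) + (1032 + 2*(-1347))) = √(-2*(-29967 + 8438) + (1032 - 2694)) = √(-2*(-21529) - 1662) = √(43058 - 1662) = √41396 = 2*√10349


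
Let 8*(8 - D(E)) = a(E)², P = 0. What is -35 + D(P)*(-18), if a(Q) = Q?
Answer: -179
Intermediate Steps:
D(E) = 8 - E²/8
-35 + D(P)*(-18) = -35 + (8 - ⅛*0²)*(-18) = -35 + (8 - ⅛*0)*(-18) = -35 + (8 + 0)*(-18) = -35 + 8*(-18) = -35 - 144 = -179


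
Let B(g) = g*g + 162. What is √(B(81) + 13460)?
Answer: √20183 ≈ 142.07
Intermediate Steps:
B(g) = 162 + g² (B(g) = g² + 162 = 162 + g²)
√(B(81) + 13460) = √((162 + 81²) + 13460) = √((162 + 6561) + 13460) = √(6723 + 13460) = √20183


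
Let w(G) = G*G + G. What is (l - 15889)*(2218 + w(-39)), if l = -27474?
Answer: -160443100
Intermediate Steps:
w(G) = G + G² (w(G) = G² + G = G + G²)
(l - 15889)*(2218 + w(-39)) = (-27474 - 15889)*(2218 - 39*(1 - 39)) = -43363*(2218 - 39*(-38)) = -43363*(2218 + 1482) = -43363*3700 = -160443100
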